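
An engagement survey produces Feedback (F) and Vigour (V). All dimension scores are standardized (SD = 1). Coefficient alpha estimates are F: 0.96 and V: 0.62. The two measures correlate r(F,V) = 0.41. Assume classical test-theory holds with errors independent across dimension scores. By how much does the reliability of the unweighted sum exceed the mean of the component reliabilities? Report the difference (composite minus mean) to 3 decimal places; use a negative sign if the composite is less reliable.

Var(sum) = 2 + 0.82 = 2.82; true-score variance = 1.58 + 0.82 = 2.4; composite reliability = 0.8511.
Mean component reliability = 0.7900.
Difference = 0.8511 − 0.7900 = 0.061.

0.061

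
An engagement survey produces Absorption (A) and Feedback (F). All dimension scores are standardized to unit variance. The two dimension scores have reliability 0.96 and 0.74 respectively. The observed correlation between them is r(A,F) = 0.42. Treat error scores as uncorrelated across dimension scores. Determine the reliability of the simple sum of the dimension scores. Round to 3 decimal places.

0.894

Var(A+F) = 2 + 2·[0.42] = 2 + 0.84 = 2.84.
With uncorrelated errors the cross-covariances are all true-score covariance, so they carry over unchanged; only the diagonal terms shrink to ρᵢσᵢ².
True-score variance = [0.96 + 0.74] + 0.84 = 1.7 + 0.84 = 2.54.
Reliability = 2.54 / 2.84 = 0.894.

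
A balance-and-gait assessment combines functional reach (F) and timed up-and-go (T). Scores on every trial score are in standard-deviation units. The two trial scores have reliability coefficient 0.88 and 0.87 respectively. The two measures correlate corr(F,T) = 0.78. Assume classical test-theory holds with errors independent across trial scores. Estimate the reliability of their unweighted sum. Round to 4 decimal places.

Var(F+T) = 2 + 2·[0.78] = 2 + 1.56 = 3.56.
With uncorrelated errors the cross-covariances are all true-score covariance, so they carry over unchanged; only the diagonal terms shrink to ρᵢσᵢ².
True-score variance = [0.88 + 0.87] + 1.56 = 1.75 + 1.56 = 3.31.
Reliability = 3.31 / 3.56 = 0.9298.

0.9298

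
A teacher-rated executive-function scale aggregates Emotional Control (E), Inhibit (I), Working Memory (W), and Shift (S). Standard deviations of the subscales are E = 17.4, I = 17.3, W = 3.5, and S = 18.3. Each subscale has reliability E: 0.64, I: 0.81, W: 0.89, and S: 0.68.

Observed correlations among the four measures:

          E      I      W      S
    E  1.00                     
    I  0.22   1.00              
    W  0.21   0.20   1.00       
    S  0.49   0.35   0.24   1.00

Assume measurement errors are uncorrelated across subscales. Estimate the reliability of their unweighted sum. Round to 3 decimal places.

Var(E+I+W+S) = 17.4² + 17.3² + 3.5² + 18.3² + 2·[17.4·17.3·0.22 + 17.4·3.5·0.21 + 17.4·18.3·0.49 + 17.3·3.5·0.20 + 17.3·18.3·0.35 + 3.5·18.3·0.24] = 949.19 + 746.655 = 1695.85.
Because errors are independent across components, Cov(Tᵢ,Tⱼ) = Cov(Xᵢ,Xⱼ); the off-diagonal part of the true-score variance is the same as above.
True-score variance = [17.4²·0.64 + 17.3²·0.81 + 3.5²·0.89 + 18.3²·0.68] + 746.655 = 674.819 + 746.655 = 1421.47.
Reliability = 1421.47 / 1695.85 = 0.838.

0.838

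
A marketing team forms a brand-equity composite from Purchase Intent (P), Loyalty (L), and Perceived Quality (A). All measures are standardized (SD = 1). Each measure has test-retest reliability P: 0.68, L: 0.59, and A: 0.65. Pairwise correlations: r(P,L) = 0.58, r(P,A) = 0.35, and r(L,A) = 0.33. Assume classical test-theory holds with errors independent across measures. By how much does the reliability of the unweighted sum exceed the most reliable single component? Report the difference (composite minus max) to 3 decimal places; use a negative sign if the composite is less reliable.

0.124

Var(sum) = 3 + 2.52 = 5.52; true-score variance = 1.92 + 2.52 = 4.44; composite reliability = 0.8043.
Max component reliability = 0.6800.
Difference = 0.8043 − 0.6800 = 0.124.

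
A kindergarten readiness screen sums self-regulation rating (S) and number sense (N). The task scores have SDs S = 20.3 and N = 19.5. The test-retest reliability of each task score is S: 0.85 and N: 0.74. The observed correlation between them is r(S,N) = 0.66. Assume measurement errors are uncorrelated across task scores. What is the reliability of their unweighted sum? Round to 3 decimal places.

0.878

Var(S+N) = 20.3² + 19.5² + 2·[20.3·19.5·0.66] = 792.34 + 522.522 = 1314.86.
Under uncorrelated errors the observed covariances equal the true-score covariances, so only the own-variance terms attenuate.
True-score variance = [20.3²·0.85 + 19.5²·0.74] + 522.522 = 631.661 + 522.522 = 1154.18.
Reliability = 1154.18 / 1314.86 = 0.878.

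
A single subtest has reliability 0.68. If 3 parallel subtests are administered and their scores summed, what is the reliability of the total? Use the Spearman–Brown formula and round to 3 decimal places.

ρ_k = kρ / (1 + (k−1)ρ) = 3·0.68 / (1 + 2·0.68) = 2.040 / 2.360 = 0.864.

0.864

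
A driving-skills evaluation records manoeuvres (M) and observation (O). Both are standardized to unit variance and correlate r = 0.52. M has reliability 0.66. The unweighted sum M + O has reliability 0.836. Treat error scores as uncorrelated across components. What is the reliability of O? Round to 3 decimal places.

0.841

Var(M+O) = 2 + 2·0.52 = 3.040.
True-score variance = ρ_M + ρ_O + 2·0.52, so 0.836 = (0.66 + ρ_O + 1.04) / 3.040.
ρ_O = 0.836·3.040 − 0.66 − 1.04 = 0.841.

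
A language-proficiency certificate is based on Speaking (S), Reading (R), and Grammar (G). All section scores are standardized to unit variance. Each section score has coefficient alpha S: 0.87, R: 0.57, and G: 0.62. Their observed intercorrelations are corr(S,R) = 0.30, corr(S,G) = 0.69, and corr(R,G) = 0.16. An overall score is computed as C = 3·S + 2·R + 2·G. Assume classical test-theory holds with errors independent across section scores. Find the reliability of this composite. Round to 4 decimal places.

Var(C) = 3² + 2² + 2² + 2·[6·0.30 + 6·0.69 + 4·0.16] = 17 + 13.16 = 30.16.
Under uncorrelated errors the observed covariances equal the true-score covariances, so only the own-variance terms attenuate.
True-score variance = [3²·0.87 + 2²·0.57 + 2²·0.62] + 13.16 = 12.59 + 13.16 = 25.75.
Reliability = 25.75 / 30.16 = 0.8538.

0.8538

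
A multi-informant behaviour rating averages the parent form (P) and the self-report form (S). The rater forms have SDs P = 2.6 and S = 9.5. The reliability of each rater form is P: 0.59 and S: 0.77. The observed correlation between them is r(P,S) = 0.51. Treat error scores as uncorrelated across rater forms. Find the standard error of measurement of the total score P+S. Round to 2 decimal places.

4.85

Var(total) = 97.01 + 25.194 = 122.204.
True-score variance = 73.4809 + 25.194 = 98.6749, so reliability = 0.8075.
Error variance = 122.204 − 98.6749 = 23.5291; SEM = √23.5291 = 4.85.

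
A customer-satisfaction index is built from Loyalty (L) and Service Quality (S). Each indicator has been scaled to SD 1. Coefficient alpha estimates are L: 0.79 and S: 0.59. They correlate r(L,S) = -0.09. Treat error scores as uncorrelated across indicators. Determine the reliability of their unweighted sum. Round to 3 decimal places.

0.659

Var(L+S) = 2 + 2·[(-0.09)] = 2 − 0.18 = 1.82.
With uncorrelated errors the cross-covariances are all true-score covariance, so they carry over unchanged; only the diagonal terms shrink to ρᵢσᵢ².
True-score variance = [0.79 + 0.59] − 0.18 = 1.38 − 0.18 = 1.2.
Reliability = 1.2 / 1.82 = 0.659.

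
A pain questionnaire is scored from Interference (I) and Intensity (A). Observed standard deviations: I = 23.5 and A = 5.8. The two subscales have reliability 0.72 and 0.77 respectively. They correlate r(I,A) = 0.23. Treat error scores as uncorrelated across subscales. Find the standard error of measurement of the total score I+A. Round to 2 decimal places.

12.74

Var(total) = 585.89 + 62.698 = 648.588.
True-score variance = 423.523 + 62.698 = 486.221, so reliability = 0.7497.
Error variance = 648.588 − 486.221 = 162.367; SEM = √162.367 = 12.74.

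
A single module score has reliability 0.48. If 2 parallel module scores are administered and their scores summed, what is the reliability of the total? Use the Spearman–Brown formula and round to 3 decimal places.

ρ_k = kρ / (1 + (k−1)ρ) = 2·0.48 / (1 + 1·0.48) = 0.960 / 1.480 = 0.649.

0.649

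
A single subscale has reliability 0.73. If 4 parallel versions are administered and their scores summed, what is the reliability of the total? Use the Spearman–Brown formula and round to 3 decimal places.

0.915

ρ_k = kρ / (1 + (k−1)ρ) = 4·0.73 / (1 + 3·0.73) = 2.920 / 3.190 = 0.915.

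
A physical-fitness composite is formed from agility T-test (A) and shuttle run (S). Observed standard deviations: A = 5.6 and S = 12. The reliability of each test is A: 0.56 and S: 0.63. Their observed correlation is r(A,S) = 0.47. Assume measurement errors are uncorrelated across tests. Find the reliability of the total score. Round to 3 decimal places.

0.719

Var(A+S) = 5.6² + 12² + 2·[5.6·12·0.47] = 175.36 + 63.168 = 238.528.
Because errors are independent across components, Cov(Tᵢ,Tⱼ) = Cov(Xᵢ,Xⱼ); the off-diagonal part of the true-score variance is the same as above.
True-score variance = [5.6²·0.56 + 12²·0.63] + 63.168 = 108.282 + 63.168 = 171.45.
Reliability = 171.45 / 238.528 = 0.719.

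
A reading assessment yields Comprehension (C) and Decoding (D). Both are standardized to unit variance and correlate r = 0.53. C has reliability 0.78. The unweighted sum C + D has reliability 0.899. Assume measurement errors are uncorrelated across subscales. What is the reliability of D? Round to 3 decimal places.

Var(C+D) = 2 + 2·0.53 = 3.060.
True-score variance = ρ_C + ρ_D + 2·0.53, so 0.899 = (0.78 + ρ_D + 1.06) / 3.060.
ρ_D = 0.899·3.060 − 0.78 − 1.06 = 0.911.

0.911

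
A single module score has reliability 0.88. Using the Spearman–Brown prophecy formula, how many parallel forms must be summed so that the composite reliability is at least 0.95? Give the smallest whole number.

3

k ≥ ρ*(1−ρ₁)/(ρ₁(1−ρ*)) = 0.95·0.12 / (0.88·0.05) = 2.591.
Smallest integer k = 3.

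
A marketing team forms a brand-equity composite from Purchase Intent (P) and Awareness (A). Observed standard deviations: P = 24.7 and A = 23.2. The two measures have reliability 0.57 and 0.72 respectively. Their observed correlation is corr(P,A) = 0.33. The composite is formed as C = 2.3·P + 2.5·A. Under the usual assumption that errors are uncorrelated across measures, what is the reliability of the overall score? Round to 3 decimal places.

0.734

Var(C) = 2.3²·24.7² + 2.5²·23.2² + 2·[5.75·24.7·23.2·0.33] = 6591.38 + 2174.69 = 8766.06.
Under uncorrelated errors the observed covariances equal the true-score covariances, so only the own-variance terms attenuate.
True-score variance = [2.3²·24.7²·0.57 + 2.5²·23.2²·0.72] + 2174.69 = 4261.68 + 2174.69 = 6436.37.
Reliability = 6436.37 / 8766.06 = 0.734.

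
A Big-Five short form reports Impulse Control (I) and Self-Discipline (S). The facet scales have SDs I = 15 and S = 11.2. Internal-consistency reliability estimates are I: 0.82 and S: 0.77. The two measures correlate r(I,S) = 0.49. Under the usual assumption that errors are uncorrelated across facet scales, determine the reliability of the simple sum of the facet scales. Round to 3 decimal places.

Var(I+S) = 15² + 11.2² + 2·[15·11.2·0.49] = 350.44 + 164.64 = 515.08.
With uncorrelated errors the cross-covariances are all true-score covariance, so they carry over unchanged; only the diagonal terms shrink to ρᵢσᵢ².
True-score variance = [15²·0.82 + 11.2²·0.77] + 164.64 = 281.089 + 164.64 = 445.729.
Reliability = 445.729 / 515.08 = 0.865.

0.865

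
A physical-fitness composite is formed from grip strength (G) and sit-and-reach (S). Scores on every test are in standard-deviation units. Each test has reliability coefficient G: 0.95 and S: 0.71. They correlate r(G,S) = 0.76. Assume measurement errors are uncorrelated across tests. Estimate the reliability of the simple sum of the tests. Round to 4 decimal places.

0.9034

Var(G+S) = 2 + 2·[0.76] = 2 + 1.52 = 3.52.
Under uncorrelated errors the observed covariances equal the true-score covariances, so only the own-variance terms attenuate.
True-score variance = [0.95 + 0.71] + 1.52 = 1.66 + 1.52 = 3.18.
Reliability = 3.18 / 3.52 = 0.9034.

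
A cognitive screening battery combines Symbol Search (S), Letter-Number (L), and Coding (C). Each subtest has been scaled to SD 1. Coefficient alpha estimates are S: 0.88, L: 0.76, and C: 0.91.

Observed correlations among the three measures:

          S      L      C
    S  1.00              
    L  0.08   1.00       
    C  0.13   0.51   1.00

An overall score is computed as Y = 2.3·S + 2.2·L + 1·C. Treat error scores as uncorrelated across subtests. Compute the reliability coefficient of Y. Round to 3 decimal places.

0.872

Var(Y) = 2.3² + 2.2² + 1 + 2·[5.06·0.08 + 2.3·0.13 + 2.2·0.51] = 11.13 + 3.6516 = 14.7816.
With uncorrelated errors the cross-covariances are all true-score covariance, so they carry over unchanged; only the diagonal terms shrink to ρᵢσᵢ².
True-score variance = [2.3²·0.88 + 2.2²·0.76 + 0.91] + 3.6516 = 9.2436 + 3.6516 = 12.8952.
Reliability = 12.8952 / 14.7816 = 0.872.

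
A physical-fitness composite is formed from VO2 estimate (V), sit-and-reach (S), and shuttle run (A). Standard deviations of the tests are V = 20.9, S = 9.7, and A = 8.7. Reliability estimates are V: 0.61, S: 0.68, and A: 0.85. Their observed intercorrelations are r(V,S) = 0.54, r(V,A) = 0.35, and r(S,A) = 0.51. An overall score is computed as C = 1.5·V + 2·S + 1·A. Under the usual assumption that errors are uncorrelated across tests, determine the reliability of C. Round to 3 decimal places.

Var(C) = 1.5²·20.9² + 2²·9.7² + 8.7² + 2·[3·20.9·9.7·0.54 + 1.5·20.9·8.7·0.35 + 2·9.7·8.7·0.51] = 1434.87 + 1019.92 = 2454.79.
Under uncorrelated errors the observed covariances equal the true-score covariances, so only the own-variance terms attenuate.
True-score variance = [1.5²·20.9²·0.61 + 2²·9.7²·0.68 + 8.7²·0.85] + 1019.92 = 919.783 + 1019.92 = 1939.71.
Reliability = 1939.71 / 2454.79 = 0.790.

0.790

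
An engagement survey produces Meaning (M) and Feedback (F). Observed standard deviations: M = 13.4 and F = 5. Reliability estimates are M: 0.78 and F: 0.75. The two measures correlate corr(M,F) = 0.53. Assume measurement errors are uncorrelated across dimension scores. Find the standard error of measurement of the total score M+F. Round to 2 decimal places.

Var(total) = 204.56 + 71.02 = 275.58.
True-score variance = 158.807 + 71.02 = 229.827, so reliability = 0.8340.
Error variance = 275.58 − 229.827 = 45.7532; SEM = √45.7532 = 6.76.

6.76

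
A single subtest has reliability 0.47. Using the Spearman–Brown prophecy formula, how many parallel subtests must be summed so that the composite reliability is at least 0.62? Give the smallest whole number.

k ≥ ρ*(1−ρ₁)/(ρ₁(1−ρ*)) = 0.62·0.53 / (0.47·0.38) = 1.840.
Smallest integer k = 2.

2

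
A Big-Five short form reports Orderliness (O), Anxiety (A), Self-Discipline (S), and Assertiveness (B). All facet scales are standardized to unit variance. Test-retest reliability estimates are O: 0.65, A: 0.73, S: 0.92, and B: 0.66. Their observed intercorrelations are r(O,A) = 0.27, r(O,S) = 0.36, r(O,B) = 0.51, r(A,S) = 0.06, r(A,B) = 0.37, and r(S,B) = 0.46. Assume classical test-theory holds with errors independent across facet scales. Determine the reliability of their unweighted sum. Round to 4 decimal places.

Var(O+A+S+B) = 4 + 2·[0.27 + 0.36 + 0.51 + 0.06 + 0.37 + 0.46] = 4 + 4.06 = 8.06.
With uncorrelated errors the cross-covariances are all true-score covariance, so they carry over unchanged; only the diagonal terms shrink to ρᵢσᵢ².
True-score variance = [0.65 + 0.73 + 0.92 + 0.66] + 4.06 = 2.96 + 4.06 = 7.02.
Reliability = 7.02 / 8.06 = 0.8710.

0.8710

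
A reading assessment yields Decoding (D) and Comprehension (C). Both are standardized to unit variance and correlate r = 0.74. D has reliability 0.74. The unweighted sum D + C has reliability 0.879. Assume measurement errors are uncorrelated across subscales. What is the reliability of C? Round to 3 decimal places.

Var(D+C) = 2 + 2·0.74 = 3.480.
True-score variance = ρ_D + ρ_C + 2·0.74, so 0.879 = (0.74 + ρ_C + 1.48) / 3.480.
ρ_C = 0.879·3.480 − 0.74 − 1.48 = 0.839.

0.839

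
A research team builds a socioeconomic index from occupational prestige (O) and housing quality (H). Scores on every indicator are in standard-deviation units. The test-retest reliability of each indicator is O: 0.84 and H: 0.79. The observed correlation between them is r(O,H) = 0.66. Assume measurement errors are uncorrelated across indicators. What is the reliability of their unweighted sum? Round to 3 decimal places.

Var(O+H) = 2 + 2·[0.66] = 2 + 1.32 = 3.32.
With uncorrelated errors the cross-covariances are all true-score covariance, so they carry over unchanged; only the diagonal terms shrink to ρᵢσᵢ².
True-score variance = [0.84 + 0.79] + 1.32 = 1.63 + 1.32 = 2.95.
Reliability = 2.95 / 3.32 = 0.889.

0.889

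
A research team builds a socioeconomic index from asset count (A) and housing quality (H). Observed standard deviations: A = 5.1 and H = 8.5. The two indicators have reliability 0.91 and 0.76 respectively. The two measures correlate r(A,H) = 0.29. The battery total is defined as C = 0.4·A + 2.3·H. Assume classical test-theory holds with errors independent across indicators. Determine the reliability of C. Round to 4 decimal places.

0.7751

Var(C) = 0.4²·5.1² + 2.3²·8.5² + 2·[0.92·5.1·8.5·0.29] = 386.364 + 23.1316 = 409.496.
Under uncorrelated errors the observed covariances equal the true-score covariances, so only the own-variance terms attenuate.
True-score variance = [0.4²·5.1²·0.91 + 2.3²·8.5²·0.76] + 23.1316 = 294.261 + 23.1316 = 317.393.
Reliability = 317.393 / 409.496 = 0.7751.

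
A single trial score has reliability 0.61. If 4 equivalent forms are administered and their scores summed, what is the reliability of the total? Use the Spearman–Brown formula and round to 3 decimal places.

ρ_k = kρ / (1 + (k−1)ρ) = 4·0.61 / (1 + 3·0.61) = 2.440 / 2.830 = 0.862.

0.862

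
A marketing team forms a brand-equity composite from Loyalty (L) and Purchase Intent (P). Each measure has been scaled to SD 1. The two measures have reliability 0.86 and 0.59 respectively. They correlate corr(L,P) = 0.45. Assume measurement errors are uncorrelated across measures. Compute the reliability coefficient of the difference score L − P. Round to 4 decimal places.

0.5000

Var(L−P) = 1 + 1 − 2·0.45 = 2 − 0.9 = 1.1.
Because errors are independent across components, Cov(Tᵢ,Tⱼ) = Cov(Xᵢ,Xⱼ); the off-diagonal part of the true-score variance is the same as above.
True-score variance = [0.86 + 0.59] − 0.9 = 1.45 − 0.9 = 0.55.
Reliability = 0.55 / 1.1 = 0.5000.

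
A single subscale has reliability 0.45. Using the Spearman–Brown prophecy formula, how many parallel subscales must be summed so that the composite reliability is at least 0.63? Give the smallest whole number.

k ≥ ρ*(1−ρ₁)/(ρ₁(1−ρ*)) = 0.63·0.55 / (0.45·0.37) = 2.081.
Smallest integer k = 3.

3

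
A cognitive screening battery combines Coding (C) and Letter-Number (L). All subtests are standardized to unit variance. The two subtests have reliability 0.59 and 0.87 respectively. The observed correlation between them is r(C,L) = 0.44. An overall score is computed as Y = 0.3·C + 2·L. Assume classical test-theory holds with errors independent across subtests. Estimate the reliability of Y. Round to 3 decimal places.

Var(Y) = 0.3² + 2² + 2·[0.6·0.44] = 4.09 + 0.528 = 4.618.
With uncorrelated errors the cross-covariances are all true-score covariance, so they carry over unchanged; only the diagonal terms shrink to ρᵢσᵢ².
True-score variance = [0.3²·0.59 + 2²·0.87] + 0.528 = 3.5331 + 0.528 = 4.0611.
Reliability = 4.0611 / 4.618 = 0.879.

0.879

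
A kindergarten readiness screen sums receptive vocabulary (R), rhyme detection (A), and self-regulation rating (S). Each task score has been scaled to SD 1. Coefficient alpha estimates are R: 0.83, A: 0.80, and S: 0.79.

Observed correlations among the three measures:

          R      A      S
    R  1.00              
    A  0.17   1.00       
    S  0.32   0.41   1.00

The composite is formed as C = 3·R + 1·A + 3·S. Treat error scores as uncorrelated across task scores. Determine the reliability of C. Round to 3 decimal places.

Var(C) = 3² + 1 + 3² + 2·[3·0.17 + 9·0.32 + 3·0.41] = 19 + 9.24 = 28.24.
With uncorrelated errors the cross-covariances are all true-score covariance, so they carry over unchanged; only the diagonal terms shrink to ρᵢσᵢ².
True-score variance = [3²·0.83 + 0.80 + 3²·0.79] + 9.24 = 15.38 + 9.24 = 24.62.
Reliability = 24.62 / 28.24 = 0.872.

0.872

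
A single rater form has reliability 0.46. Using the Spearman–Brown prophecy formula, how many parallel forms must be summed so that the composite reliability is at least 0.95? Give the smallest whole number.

k ≥ ρ*(1−ρ₁)/(ρ₁(1−ρ*)) = 0.95·0.54 / (0.46·0.05) = 22.304.
Smallest integer k = 23.

23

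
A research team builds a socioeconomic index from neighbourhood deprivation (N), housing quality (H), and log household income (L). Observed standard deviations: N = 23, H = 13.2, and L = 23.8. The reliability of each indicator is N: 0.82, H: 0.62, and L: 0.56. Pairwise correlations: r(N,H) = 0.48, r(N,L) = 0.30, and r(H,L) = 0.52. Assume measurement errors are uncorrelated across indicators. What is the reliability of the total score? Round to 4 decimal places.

0.8147

Var(N+H+L) = 23² + 13.2² + 23.8² + 2·[23·13.2·0.48 + 23·23.8·0.30 + 13.2·23.8·0.52] = 1269.68 + 946.622 = 2216.3.
Under uncorrelated errors the observed covariances equal the true-score covariances, so only the own-variance terms attenuate.
True-score variance = [23²·0.82 + 13.2²·0.62 + 23.8²·0.56] + 946.622 = 859.015 + 946.622 = 1805.64.
Reliability = 1805.64 / 2216.3 = 0.8147.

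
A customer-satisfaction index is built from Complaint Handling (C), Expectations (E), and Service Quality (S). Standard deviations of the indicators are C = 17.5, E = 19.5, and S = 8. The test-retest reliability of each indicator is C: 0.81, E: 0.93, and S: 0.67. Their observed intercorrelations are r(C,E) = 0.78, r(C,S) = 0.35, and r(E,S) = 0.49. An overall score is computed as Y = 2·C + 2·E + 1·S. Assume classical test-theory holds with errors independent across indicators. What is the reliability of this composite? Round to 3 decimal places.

0.934

Var(Y) = 2²·17.5² + 2²·19.5² + 8² + 2·[4·17.5·19.5·0.78 + 2·17.5·8·0.35 + 2·19.5·8·0.49] = 2810 + 2631.16 = 5441.16.
Under uncorrelated errors the observed covariances equal the true-score covariances, so only the own-variance terms attenuate.
True-score variance = [2²·17.5²·0.81 + 2²·19.5²·0.93 + 8²·0.67] + 2631.16 = 2449.66 + 2631.16 = 5080.82.
Reliability = 5080.82 / 5441.16 = 0.934.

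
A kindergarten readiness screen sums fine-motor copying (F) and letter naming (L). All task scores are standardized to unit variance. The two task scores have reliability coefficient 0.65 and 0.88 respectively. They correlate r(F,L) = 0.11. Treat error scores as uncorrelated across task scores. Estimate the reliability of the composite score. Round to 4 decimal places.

Var(F+L) = 2 + 2·[0.11] = 2 + 0.22 = 2.22.
With uncorrelated errors the cross-covariances are all true-score covariance, so they carry over unchanged; only the diagonal terms shrink to ρᵢσᵢ².
True-score variance = [0.65 + 0.88] + 0.22 = 1.53 + 0.22 = 1.75.
Reliability = 1.75 / 2.22 = 0.7883.

0.7883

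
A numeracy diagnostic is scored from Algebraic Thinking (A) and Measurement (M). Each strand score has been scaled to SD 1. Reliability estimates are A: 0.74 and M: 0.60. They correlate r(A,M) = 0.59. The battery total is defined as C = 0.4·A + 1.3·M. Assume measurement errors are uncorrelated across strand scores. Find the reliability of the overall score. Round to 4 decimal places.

Var(C) = 0.4² + 1.3² + 2·[0.52·0.59] = 1.85 + 0.6136 = 2.4636.
Under uncorrelated errors the observed covariances equal the true-score covariances, so only the own-variance terms attenuate.
True-score variance = [0.4²·0.74 + 1.3²·0.60] + 0.6136 = 1.1324 + 0.6136 = 1.746.
Reliability = 1.746 / 2.4636 = 0.7087.

0.7087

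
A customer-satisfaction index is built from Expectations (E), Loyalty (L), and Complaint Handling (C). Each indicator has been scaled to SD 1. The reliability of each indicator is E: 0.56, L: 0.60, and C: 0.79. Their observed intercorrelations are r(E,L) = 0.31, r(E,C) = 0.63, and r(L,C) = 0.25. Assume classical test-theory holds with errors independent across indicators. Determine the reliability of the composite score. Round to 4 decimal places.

Var(E+L+C) = 3 + 2·[0.31 + 0.63 + 0.25] = 3 + 2.38 = 5.38.
Under uncorrelated errors the observed covariances equal the true-score covariances, so only the own-variance terms attenuate.
True-score variance = [0.56 + 0.60 + 0.79] + 2.38 = 1.95 + 2.38 = 4.33.
Reliability = 4.33 / 5.38 = 0.8048.

0.8048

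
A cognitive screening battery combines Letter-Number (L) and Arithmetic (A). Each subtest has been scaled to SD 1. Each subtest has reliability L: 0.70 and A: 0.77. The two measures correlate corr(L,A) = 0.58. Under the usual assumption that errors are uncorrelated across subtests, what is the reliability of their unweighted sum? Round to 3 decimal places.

Var(L+A) = 2 + 2·[0.58] = 2 + 1.16 = 3.16.
With uncorrelated errors the cross-covariances are all true-score covariance, so they carry over unchanged; only the diagonal terms shrink to ρᵢσᵢ².
True-score variance = [0.70 + 0.77] + 1.16 = 1.47 + 1.16 = 2.63.
Reliability = 2.63 / 3.16 = 0.832.

0.832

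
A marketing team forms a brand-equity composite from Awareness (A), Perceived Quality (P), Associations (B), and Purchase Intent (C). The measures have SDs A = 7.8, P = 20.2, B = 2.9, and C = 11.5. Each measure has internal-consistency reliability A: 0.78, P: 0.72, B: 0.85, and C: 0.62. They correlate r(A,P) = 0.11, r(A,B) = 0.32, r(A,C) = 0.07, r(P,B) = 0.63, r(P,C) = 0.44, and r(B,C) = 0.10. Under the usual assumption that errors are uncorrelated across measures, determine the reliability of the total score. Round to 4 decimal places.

0.8126

Var(A+P+B+C) = 7.8² + 20.2² + 2.9² + 11.5² + 2·[7.8·20.2·0.11 + 7.8·2.9·0.32 + 7.8·11.5·0.07 + 20.2·2.9·0.63 + 20.2·11.5·0.44 + 2.9·11.5·0.10] = 609.54 + 346.603 = 956.143.
Because errors are independent across components, Cov(Tᵢ,Tⱼ) = Cov(Xᵢ,Xⱼ); the off-diagonal part of the true-score variance is the same as above.
True-score variance = [7.8²·0.78 + 20.2²·0.72 + 2.9²·0.85 + 11.5²·0.62] + 346.603 = 430.387 + 346.603 = 776.99.
Reliability = 776.99 / 956.143 = 0.8126.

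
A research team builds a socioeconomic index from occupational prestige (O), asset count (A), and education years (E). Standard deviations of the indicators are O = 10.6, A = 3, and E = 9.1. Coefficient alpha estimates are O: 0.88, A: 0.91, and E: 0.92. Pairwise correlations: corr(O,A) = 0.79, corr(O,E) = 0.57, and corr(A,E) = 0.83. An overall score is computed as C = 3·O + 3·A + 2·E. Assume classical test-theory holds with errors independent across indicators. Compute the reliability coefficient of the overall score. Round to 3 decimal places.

Var(C) = 3²·10.6² + 3²·3² + 2²·9.1² + 2·[9·10.6·3·0.79 + 6·10.6·9.1·0.57 + 6·3·9.1·0.83] = 1423.48 + 1383.89 = 2807.37.
With uncorrelated errors the cross-covariances are all true-score covariance, so they carry over unchanged; only the diagonal terms shrink to ρᵢσᵢ².
True-score variance = [3²·10.6²·0.88 + 3²·3²·0.91 + 2²·9.1²·0.92] + 1383.89 = 1268.34 + 1383.89 = 2652.23.
Reliability = 2652.23 / 2807.37 = 0.945.

0.945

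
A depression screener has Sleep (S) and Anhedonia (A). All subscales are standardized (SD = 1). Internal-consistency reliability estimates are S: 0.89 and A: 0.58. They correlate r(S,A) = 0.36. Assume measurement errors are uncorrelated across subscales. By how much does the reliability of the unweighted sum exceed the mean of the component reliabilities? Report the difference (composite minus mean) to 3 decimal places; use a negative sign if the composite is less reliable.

0.070

Var(sum) = 2 + 0.72 = 2.72; true-score variance = 1.47 + 0.72 = 2.19; composite reliability = 0.8051.
Mean component reliability = 0.7350.
Difference = 0.8051 − 0.7350 = 0.070.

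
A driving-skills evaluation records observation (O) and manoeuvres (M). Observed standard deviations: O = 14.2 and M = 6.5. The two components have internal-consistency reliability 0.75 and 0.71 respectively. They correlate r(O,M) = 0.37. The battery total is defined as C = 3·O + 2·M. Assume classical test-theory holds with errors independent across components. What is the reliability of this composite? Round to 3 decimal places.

Var(C) = 3²·14.2² + 2²·6.5² + 2·[6·14.2·6.5·0.37] = 1983.76 + 409.812 = 2393.57.
With uncorrelated errors the cross-covariances are all true-score covariance, so they carry over unchanged; only the diagonal terms shrink to ρᵢσᵢ².
True-score variance = [3²·14.2²·0.75 + 2²·6.5²·0.71] + 409.812 = 1481.06 + 409.812 = 1890.87.
Reliability = 1890.87 / 2393.57 = 0.790.

0.790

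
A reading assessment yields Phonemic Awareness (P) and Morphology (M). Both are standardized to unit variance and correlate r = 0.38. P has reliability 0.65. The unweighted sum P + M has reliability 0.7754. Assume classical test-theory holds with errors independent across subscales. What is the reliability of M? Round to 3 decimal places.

0.730

Var(P+M) = 2 + 2·0.38 = 2.760.
True-score variance = ρ_P + ρ_M + 2·0.38, so 0.7754 = (0.65 + ρ_M + 0.76) / 2.760.
ρ_M = 0.7754·2.760 − 0.65 − 0.76 = 0.730.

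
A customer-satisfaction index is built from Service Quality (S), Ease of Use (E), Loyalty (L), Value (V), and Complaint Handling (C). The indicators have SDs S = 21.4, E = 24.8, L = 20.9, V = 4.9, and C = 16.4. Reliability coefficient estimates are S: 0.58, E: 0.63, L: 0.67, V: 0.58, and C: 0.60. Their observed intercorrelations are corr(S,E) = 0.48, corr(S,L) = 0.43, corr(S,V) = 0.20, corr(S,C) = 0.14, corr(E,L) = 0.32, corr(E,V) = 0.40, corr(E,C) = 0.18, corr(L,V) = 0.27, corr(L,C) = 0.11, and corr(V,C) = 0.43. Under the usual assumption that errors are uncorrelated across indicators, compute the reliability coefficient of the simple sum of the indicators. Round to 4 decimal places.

Var(S+E+L+V+C) = 21.4² + 24.8² + 20.9² + 4.9² + 16.4² + 2·[21.4·24.8·0.48 + 21.4·20.9·0.43 + 21.4·4.9·0.20 + 21.4·16.4·0.14 + 24.8·20.9·0.32 + 24.8·4.9·0.40 + 24.8·16.4·0.18 + 20.9·4.9·0.27 + 20.9·16.4·0.11 + 4.9·16.4·0.43] = 1802.78 + 1809.53 = 3612.31.
Under uncorrelated errors the observed covariances equal the true-score covariances, so only the own-variance terms attenuate.
True-score variance = [21.4²·0.58 + 24.8²·0.63 + 20.9²·0.67 + 4.9²·0.58 + 16.4²·0.60] + 1809.53 = 1121.06 + 1809.53 = 2930.58.
Reliability = 2930.58 / 3612.31 = 0.8113.

0.8113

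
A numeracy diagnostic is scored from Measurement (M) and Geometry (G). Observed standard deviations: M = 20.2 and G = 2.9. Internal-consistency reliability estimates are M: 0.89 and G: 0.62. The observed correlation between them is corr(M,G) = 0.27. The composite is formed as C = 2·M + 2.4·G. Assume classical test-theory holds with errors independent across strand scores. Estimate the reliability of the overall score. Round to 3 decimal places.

Var(C) = 2²·20.2² + 2.4²·2.9² + 2·[4.8·20.2·2.9·0.27] = 1680.6 + 151.839 = 1832.44.
Under uncorrelated errors the observed covariances equal the true-score covariances, so only the own-variance terms attenuate.
True-score variance = [2²·20.2²·0.89 + 2.4²·2.9²·0.62] + 151.839 = 1482.66 + 151.839 = 1634.5.
Reliability = 1634.5 / 1832.44 = 0.892.

0.892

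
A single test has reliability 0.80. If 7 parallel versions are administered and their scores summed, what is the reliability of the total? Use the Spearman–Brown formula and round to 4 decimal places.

ρ_k = kρ / (1 + (k−1)ρ) = 7·0.80 / (1 + 6·0.80) = 5.600 / 5.800 = 0.9655.

0.9655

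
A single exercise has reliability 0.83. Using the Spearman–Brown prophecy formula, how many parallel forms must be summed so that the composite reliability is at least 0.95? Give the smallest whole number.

k ≥ ρ*(1−ρ₁)/(ρ₁(1−ρ*)) = 0.95·0.17 / (0.83·0.05) = 3.892.
Smallest integer k = 4.

4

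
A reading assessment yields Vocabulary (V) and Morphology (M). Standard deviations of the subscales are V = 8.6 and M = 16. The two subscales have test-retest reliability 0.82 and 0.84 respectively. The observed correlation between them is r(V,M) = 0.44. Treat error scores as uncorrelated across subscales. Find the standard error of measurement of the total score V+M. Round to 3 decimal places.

Var(total) = 329.96 + 121.088 = 451.048.
True-score variance = 275.687 + 121.088 = 396.775, so reliability = 0.8797.
Error variance = 451.048 − 396.775 = 54.2728; SEM = √54.2728 = 7.367.

7.367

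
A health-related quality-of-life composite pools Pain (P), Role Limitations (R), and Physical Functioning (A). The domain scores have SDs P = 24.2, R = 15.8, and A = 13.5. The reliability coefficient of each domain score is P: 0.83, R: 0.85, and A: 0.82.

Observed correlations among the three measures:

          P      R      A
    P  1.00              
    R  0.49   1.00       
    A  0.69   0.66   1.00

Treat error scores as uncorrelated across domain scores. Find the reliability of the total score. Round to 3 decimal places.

Var(P+R+A) = 24.2² + 15.8² + 13.5² + 2·[24.2·15.8·0.49 + 24.2·13.5·0.69 + 15.8·13.5·0.66] = 1017.53 + 1107.11 = 2124.64.
With uncorrelated errors the cross-covariances are all true-score covariance, so they carry over unchanged; only the diagonal terms shrink to ρᵢσᵢ².
True-score variance = [24.2²·0.83 + 15.8²·0.85 + 13.5²·0.82] + 1107.11 = 847.72 + 1107.11 = 1954.84.
Reliability = 1954.84 / 2124.64 = 0.920.

0.920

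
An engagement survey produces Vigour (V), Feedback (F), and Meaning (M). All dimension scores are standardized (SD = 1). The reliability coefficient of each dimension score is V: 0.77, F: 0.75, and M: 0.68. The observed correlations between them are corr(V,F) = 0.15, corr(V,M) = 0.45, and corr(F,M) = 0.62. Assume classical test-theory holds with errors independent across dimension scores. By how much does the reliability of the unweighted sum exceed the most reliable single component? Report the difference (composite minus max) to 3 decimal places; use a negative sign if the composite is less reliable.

Var(sum) = 3 + 2.44 = 5.44; true-score variance = 2.2 + 2.44 = 4.64; composite reliability = 0.8529.
Max component reliability = 0.7700.
Difference = 0.8529 − 0.7700 = 0.083.

0.083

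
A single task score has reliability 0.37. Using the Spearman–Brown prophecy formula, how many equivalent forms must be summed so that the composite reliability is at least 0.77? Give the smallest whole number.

k ≥ ρ*(1−ρ₁)/(ρ₁(1−ρ*)) = 0.77·0.63 / (0.37·0.23) = 5.700.
Smallest integer k = 6.

6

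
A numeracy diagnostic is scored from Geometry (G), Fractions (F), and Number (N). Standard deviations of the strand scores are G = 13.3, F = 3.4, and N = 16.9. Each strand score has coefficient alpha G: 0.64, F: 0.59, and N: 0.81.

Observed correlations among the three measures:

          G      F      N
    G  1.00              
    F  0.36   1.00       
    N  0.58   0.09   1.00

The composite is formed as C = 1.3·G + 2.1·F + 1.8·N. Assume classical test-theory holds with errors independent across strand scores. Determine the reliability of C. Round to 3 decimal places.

Var(C) = 1.3²·13.3² + 2.1²·3.4² + 1.8²·16.9² + 2·[2.73·13.3·3.4·0.36 + 2.34·13.3·16.9·0.58 + 3.78·3.4·16.9·0.09] = 1275.3 + 738.096 = 2013.4.
Because errors are independent across components, Cov(Tᵢ,Tⱼ) = Cov(Xᵢ,Xⱼ); the off-diagonal part of the true-score variance is the same as above.
True-score variance = [1.3²·13.3²·0.64 + 2.1²·3.4²·0.59 + 1.8²·16.9²·0.81] + 738.096 = 970.957 + 738.096 = 1709.05.
Reliability = 1709.05 / 2013.4 = 0.849.

0.849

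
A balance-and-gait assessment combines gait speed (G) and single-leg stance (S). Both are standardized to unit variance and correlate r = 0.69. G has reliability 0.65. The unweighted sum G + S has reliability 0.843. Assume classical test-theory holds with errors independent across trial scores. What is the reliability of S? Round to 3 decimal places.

Var(G+S) = 2 + 2·0.69 = 3.380.
True-score variance = ρ_G + ρ_S + 2·0.69, so 0.843 = (0.65 + ρ_S + 1.38) / 3.380.
ρ_S = 0.843·3.380 − 0.65 − 1.38 = 0.819.

0.819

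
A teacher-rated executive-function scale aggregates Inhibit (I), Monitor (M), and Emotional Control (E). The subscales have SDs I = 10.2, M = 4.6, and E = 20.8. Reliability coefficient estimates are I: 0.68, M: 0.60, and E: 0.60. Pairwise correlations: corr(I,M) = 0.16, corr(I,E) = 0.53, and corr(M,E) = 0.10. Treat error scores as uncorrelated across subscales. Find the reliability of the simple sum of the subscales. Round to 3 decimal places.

Var(I+M+E) = 10.2² + 4.6² + 20.8² + 2·[10.2·4.6·0.16 + 10.2·20.8·0.53 + 4.6·20.8·0.10] = 557.84 + 259.04 = 816.88.
Under uncorrelated errors the observed covariances equal the true-score covariances, so only the own-variance terms attenuate.
True-score variance = [10.2²·0.68 + 4.6²·0.60 + 20.8²·0.60] + 259.04 = 343.027 + 259.04 = 602.067.
Reliability = 602.067 / 816.88 = 0.737.

0.737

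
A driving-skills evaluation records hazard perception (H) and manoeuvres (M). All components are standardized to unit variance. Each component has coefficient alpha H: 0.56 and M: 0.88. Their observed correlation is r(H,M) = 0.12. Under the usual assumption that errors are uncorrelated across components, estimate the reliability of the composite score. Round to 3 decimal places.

0.750

Var(H+M) = 2 + 2·[0.12] = 2 + 0.24 = 2.24.
Because errors are independent across components, Cov(Tᵢ,Tⱼ) = Cov(Xᵢ,Xⱼ); the off-diagonal part of the true-score variance is the same as above.
True-score variance = [0.56 + 0.88] + 0.24 = 1.44 + 0.24 = 1.68.
Reliability = 1.68 / 2.24 = 0.750.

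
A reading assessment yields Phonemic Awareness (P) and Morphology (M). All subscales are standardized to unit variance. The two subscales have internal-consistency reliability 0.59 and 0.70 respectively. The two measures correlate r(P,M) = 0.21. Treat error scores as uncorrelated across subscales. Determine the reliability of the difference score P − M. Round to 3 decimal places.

0.551

Var(P−M) = 1 + 1 − 2·0.21 = 2 − 0.42 = 1.58.
With uncorrelated errors the cross-covariances are all true-score covariance, so they carry over unchanged; only the diagonal terms shrink to ρᵢσᵢ².
True-score variance = [0.59 + 0.70] − 0.42 = 1.29 − 0.42 = 0.87.
Reliability = 0.87 / 1.58 = 0.551.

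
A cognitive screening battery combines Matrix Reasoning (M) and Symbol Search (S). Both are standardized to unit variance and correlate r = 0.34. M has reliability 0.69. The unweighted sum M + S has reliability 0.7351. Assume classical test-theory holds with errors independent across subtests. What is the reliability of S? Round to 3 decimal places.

0.600

Var(M+S) = 2 + 2·0.34 = 2.680.
True-score variance = ρ_M + ρ_S + 2·0.34, so 0.7351 = (0.69 + ρ_S + 0.68) / 2.680.
ρ_S = 0.7351·2.680 − 0.69 − 0.68 = 0.600.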